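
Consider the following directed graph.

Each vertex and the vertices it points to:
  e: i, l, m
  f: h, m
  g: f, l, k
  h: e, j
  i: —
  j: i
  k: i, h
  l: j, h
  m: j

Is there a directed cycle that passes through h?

Yes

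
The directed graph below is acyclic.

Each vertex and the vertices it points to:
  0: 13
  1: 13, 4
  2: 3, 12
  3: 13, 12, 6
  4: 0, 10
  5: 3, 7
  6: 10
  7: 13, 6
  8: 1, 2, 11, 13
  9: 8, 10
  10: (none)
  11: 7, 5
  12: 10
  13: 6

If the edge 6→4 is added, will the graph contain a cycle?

Adding 6→4 creates a cycle iff 4 can already reach 6.
Path from 4: 4 → 0 → 13 → 6.
So 4 → … → 6 → 4 is a cycle.

Yes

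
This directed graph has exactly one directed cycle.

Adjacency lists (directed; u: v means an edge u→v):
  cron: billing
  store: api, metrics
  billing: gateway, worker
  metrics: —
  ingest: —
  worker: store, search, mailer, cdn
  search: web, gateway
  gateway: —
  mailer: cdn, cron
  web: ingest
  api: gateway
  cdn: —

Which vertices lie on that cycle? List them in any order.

cron, mailer, worker, billing

DFS with gray/black marking from worker:
worker gray
  store gray
    api gray
      gateway gray
      gateway black
    api black
    metrics gray
    metrics black
  store black
  search gray
    web gray
      ingest gray
      ingest black
    web black
    search→gateway: gateway black — skip
  search black
  mailer gray
    cdn gray
    cdn black
    cron gray
      billing gray
        billing→gateway: gateway black — skip
        billing→worker: worker is gray → back edge
Back edge closes the cycle worker → mailer → cron → billing → worker; its vertices are {cron, mailer, worker, billing}.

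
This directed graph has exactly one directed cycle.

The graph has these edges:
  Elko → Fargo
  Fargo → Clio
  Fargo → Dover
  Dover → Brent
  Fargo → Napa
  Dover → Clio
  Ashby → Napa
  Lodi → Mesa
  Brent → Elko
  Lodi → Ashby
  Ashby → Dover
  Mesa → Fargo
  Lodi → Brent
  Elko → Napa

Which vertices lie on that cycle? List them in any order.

Elko, Brent, Dover, Fargo

DFS with gray/black marking from Brent:
Brent gray
  Elko gray
    Napa gray
    Napa black
    Fargo gray
      Fargo→Napa: Napa black — skip
      Clio gray
      Clio black
      Dover gray
        Dover→Brent: Brent is gray → back edge
Back edge closes the cycle Brent → Elko → Fargo → Dover → Brent; its vertices are {Elko, Brent, Dover, Fargo}.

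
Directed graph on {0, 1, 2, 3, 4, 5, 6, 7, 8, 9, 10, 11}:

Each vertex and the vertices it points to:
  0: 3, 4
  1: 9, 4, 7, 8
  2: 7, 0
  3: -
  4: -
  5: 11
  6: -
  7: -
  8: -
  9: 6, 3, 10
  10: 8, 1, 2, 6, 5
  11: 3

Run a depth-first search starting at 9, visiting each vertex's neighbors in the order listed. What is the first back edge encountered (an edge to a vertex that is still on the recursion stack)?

DFS from 9 (visiting each vertex's neighbors in the order listed); mark gray on enter, black on exit:
9 gray
  6 gray
  6 black
  3 gray
  3 black
  10 gray
    8 gray
    8 black
    1 gray
      1→9: 9 is gray → back edge
First back edge: 1 → 9.

1→9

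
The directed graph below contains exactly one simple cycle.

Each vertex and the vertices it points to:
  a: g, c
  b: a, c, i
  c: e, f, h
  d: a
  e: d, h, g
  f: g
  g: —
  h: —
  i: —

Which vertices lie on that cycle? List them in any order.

a, c, d, e

DFS with gray/black marking from a:
a gray
  g gray
  g black
  c gray
    e gray
      d gray
        d→a: a is gray → back edge
Back edge closes the cycle a → c → e → d → a; its vertices are {a, c, d, e}.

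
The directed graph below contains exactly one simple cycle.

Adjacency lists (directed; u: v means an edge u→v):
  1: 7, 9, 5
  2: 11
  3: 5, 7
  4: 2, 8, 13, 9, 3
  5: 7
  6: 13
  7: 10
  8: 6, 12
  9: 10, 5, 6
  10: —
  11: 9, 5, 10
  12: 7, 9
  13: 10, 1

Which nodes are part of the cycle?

DFS with gray/black marking from 6:
6 gray
  13 gray
    10 gray
    10 black
    1 gray
      7 gray
        7→10: 10 black — skip
      7 black
      9 gray
        9→10: 10 black — skip
        5 gray
          5→7: 7 black — skip
        5 black
        9→6: 6 is gray → back edge
Back edge closes the cycle 6 → 13 → 1 → 9 → 6; its vertices are {1, 6, 9, 13}.

1, 6, 9, 13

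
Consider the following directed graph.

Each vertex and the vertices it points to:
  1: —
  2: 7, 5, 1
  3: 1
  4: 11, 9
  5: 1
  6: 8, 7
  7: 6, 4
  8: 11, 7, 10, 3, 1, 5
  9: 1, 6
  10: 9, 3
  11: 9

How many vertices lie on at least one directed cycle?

A vertex is on a directed cycle iff it belongs to a strongly connected component of size ≥ 2 (or has a self-loop).
The vertices on cycles are {4, 6, 7, 8, 9, 10, 11} — 7 in total.

7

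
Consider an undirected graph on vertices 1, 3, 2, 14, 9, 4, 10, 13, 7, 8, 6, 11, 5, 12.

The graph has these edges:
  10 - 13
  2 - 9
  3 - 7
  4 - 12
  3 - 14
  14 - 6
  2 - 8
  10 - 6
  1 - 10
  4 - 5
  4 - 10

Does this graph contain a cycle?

No

DFS, tracking each vertex's parent; an edge to a visited non-parent vertex closes a cycle.
Start from 7:
visit 7 (parent –)
  visit 3 (parent 7)
    visit 14 (parent 3)
      visit 6 (parent 14)
        visit 10 (parent 6)
          10–6: parent, skip
          visit 1 (parent 10)
            1–10: parent, skip
          visit 13 (parent 10)
            13–10: parent, skip
          visit 4 (parent 10)
            visit 5 (parent 4)
              5–4: parent, skip
            4–10: parent, skip
            visit 12 (parent 4)
              12–4: parent, skip
        6–14: parent, skip
      14–3: parent, skip
    3–7: parent, skip
visit 2 (parent –)
  visit 9 (parent 2)
    9–2: parent, skip
  visit 8 (parent 2)
    8–2: parent, skip
visit 11 (parent –)
No non-parent visited neighbor found — the graph is a forest.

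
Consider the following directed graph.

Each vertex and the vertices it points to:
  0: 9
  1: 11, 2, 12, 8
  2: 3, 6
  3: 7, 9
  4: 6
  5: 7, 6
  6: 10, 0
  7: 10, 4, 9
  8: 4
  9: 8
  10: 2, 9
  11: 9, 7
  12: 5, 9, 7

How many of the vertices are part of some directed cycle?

A vertex is on a directed cycle iff it belongs to a strongly connected component of size ≥ 2 (or has a self-loop).
The vertices on cycles are {0, 2, 3, 4, 6, 7, 8, 9, 10} — 9 in total.

9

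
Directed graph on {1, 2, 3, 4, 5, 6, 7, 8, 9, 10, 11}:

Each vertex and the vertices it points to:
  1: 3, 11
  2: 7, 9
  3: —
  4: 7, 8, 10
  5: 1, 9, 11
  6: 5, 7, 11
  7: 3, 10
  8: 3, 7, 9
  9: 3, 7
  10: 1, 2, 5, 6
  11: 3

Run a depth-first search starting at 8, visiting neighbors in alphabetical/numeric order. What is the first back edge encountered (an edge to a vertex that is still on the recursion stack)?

2->7

DFS from 8 (visiting neighbors in alphabetical/numeric order); mark gray on enter, black on exit:
8 gray
  3 gray
  3 black
  7 gray
    7→3: 3 black — skip
    10 gray
      1 gray
        1→3: 3 black — skip
        11 gray
          11→3: 3 black — skip
        11 black
      1 black
      2 gray
        2→7: 7 is gray → back edge
First back edge: 2 → 7.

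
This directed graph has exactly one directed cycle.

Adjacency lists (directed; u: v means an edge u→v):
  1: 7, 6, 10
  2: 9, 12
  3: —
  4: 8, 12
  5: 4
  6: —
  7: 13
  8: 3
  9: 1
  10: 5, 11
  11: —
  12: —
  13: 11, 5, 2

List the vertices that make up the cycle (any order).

1, 2, 7, 9, 13

DFS with gray/black marking from 1:
1 gray
  7 gray
    13 gray
      11 gray
      11 black
      5 gray
        4 gray
          8 gray
            3 gray
            3 black
          8 black
          12 gray
          12 black
        4 black
      5 black
      2 gray
        9 gray
          9→1: 1 is gray → back edge
Back edge closes the cycle 1 → 7 → 13 → 2 → 9 → 1; its vertices are {1, 2, 7, 9, 13}.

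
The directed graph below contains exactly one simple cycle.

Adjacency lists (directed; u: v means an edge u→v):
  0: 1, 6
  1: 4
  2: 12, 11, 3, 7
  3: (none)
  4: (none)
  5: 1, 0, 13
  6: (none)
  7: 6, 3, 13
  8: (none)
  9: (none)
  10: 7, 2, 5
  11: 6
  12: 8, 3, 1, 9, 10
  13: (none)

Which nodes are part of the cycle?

DFS with gray/black marking from 10:
10 gray
  7 gray
    6 gray
    6 black
    3 gray
    3 black
    13 gray
    13 black
  7 black
  2 gray
    12 gray
      8 gray
      8 black
      12→3: 3 black — skip
      1 gray
        4 gray
        4 black
      1 black
      9 gray
      9 black
      12→10: 10 is gray → back edge
Back edge closes the cycle 10 → 2 → 12 → 10; its vertices are {2, 10, 12}.

2, 10, 12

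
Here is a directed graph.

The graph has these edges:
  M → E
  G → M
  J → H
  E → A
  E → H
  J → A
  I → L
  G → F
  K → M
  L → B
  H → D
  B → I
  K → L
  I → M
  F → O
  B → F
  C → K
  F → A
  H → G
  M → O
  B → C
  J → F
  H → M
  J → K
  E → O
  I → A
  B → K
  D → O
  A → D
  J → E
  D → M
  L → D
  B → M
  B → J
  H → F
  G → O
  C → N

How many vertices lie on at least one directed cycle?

13

A vertex is on a directed cycle iff it belongs to a strongly connected component of size ≥ 2 (or has a self-loop).
The vertices on cycles are {A, B, C, D, E, F, G, H, I, J, K, L, M} — 13 in total.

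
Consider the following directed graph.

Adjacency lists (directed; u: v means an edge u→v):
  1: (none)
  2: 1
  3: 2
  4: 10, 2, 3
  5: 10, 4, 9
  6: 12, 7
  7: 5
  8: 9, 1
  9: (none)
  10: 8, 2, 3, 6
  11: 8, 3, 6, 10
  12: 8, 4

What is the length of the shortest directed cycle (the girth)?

For each vertex v, BFS finds the shortest path from v back to v.
The shortest such closed walk is 6 → 7 → 5 → 10 → 6, length 4.

4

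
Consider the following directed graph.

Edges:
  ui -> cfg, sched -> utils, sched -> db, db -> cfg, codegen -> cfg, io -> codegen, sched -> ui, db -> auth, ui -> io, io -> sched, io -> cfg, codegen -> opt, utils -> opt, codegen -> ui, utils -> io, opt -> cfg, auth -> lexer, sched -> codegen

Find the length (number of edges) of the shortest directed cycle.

For each vertex v, BFS finds the shortest path from v back to v.
The shortest such closed walk is sched → utils → io → sched, length 3.

3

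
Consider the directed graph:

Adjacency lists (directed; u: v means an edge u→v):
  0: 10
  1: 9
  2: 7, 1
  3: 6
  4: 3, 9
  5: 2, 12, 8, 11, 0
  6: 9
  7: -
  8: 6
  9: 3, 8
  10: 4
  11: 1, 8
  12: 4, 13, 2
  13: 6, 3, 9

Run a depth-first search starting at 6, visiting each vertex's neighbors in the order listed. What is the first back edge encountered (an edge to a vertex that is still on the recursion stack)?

DFS from 6 (visiting each vertex's neighbors in the order listed); mark gray on enter, black on exit:
6 gray
  9 gray
    3 gray
      3→6: 6 is gray → back edge
First back edge: 3 → 6.

3→6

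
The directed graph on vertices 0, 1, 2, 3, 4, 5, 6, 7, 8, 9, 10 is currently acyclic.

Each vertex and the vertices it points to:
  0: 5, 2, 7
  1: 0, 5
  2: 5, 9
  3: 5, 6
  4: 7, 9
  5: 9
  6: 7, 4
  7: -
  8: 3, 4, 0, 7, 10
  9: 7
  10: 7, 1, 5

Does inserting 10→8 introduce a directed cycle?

Adding 10→8 creates a cycle iff 8 can already reach 10.
Path from 8: 8 → 10.
So 8 → … → 10 → 8 is a cycle.

Yes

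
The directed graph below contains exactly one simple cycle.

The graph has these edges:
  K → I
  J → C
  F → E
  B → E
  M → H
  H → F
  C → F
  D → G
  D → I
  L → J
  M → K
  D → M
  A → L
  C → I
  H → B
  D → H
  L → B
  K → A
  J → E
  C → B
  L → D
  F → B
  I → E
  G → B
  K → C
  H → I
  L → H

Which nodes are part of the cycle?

A, D, K, L, M

DFS with gray/black marking from A:
A gray
  L gray
    H gray
      F gray
        B gray
          E gray
          E black
        B black
        F→E: E black — skip
      F black
      H→B: B black — skip
      I gray
        I→E: E black — skip
      I black
    H black
    D gray
      M gray
        K gray
          K→I: I black — skip
          K→A: A is gray → back edge
Back edge closes the cycle A → L → D → M → K → A; its vertices are {A, D, K, L, M}.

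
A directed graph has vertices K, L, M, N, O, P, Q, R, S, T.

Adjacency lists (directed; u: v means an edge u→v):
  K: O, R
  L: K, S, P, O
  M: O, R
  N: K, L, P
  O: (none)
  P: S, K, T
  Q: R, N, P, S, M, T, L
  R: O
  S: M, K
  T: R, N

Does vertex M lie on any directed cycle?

M lies on a cycle iff there is a path from M back to itself.
Exploring from M, it never reaches itself; equivalently, its strongly connected component is a singleton.

No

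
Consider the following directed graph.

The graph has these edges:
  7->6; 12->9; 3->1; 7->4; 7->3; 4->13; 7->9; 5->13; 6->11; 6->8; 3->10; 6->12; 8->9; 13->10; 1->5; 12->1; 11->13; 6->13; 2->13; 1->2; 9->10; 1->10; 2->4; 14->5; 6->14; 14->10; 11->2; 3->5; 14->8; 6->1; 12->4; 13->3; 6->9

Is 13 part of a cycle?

13 is on a cycle iff 13 can reach itself via ≥1 edge.
13 → 3 → 5 → 13 — yes.

Yes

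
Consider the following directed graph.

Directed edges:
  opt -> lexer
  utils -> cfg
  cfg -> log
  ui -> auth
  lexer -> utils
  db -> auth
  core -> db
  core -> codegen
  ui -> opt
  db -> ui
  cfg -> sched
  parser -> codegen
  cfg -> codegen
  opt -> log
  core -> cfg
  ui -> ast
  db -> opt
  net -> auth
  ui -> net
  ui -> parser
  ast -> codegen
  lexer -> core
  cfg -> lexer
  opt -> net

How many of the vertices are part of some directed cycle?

A vertex is on a directed cycle iff it belongs to a strongly connected component of size ≥ 2 (or has a self-loop).
The vertices on cycles are {db, ui, cfg, opt, core, lexer, utils} — 7 in total.

7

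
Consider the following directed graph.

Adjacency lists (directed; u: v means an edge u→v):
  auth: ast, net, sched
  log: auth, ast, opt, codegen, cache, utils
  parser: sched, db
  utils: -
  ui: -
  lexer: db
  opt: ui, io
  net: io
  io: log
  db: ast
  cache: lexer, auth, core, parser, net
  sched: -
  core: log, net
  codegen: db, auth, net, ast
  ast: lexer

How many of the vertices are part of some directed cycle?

11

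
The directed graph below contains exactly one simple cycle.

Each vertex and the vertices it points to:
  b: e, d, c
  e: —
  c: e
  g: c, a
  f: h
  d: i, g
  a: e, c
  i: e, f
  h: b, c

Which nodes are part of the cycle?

DFS with gray/black marking from b:
b gray
  e gray
  e black
  d gray
    i gray
      i→e: e black — skip
      f gray
        h gray
          h→b: b is gray → back edge
Back edge closes the cycle b → d → i → f → h → b; its vertices are {b, d, f, h, i}.

b, d, f, h, i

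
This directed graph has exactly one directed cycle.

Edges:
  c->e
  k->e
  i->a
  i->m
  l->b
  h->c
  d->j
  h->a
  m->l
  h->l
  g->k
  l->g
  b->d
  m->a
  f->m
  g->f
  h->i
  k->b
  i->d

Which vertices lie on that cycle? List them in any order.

f, g, l, m

DFS with gray/black marking from m:
m gray
  l gray
    b gray
      d gray
        j gray
        j black
      d black
    b black
    g gray
      f gray
        f→m: m is gray → back edge
Back edge closes the cycle m → l → g → f → m; its vertices are {f, g, l, m}.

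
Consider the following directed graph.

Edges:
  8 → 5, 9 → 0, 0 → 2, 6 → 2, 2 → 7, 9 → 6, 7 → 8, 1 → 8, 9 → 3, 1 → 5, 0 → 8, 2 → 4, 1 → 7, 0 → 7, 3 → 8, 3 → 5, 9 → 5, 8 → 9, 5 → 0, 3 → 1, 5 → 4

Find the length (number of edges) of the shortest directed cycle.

3

For each vertex v, BFS finds the shortest path from v back to v.
The shortest such closed walk is 9 → 3 → 8 → 9, length 3.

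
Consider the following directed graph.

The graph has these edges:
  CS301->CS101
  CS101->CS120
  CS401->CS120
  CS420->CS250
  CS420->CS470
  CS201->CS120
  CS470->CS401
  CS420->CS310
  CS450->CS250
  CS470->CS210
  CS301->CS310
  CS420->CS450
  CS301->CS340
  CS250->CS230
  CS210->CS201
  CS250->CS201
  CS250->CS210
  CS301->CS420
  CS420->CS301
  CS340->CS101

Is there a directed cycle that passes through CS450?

CS450 lies on a cycle iff there is a path from CS450 back to itself.
Exploring from CS450, it never reaches itself; equivalently, its strongly connected component is a singleton.

No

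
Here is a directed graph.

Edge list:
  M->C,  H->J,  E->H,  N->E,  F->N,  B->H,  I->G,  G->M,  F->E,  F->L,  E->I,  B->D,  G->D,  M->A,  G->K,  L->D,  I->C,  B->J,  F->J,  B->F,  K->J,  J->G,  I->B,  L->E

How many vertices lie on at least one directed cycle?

9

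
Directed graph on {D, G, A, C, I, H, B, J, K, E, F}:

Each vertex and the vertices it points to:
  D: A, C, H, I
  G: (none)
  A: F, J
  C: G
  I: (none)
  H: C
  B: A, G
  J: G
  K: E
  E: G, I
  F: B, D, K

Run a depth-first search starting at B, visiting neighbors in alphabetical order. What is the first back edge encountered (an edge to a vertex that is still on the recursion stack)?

F→B

DFS from B (visiting neighbors in alphabetical order); mark gray on enter, black on exit:
B gray
  A gray
    F gray
      F→B: B is gray → back edge
First back edge: F → B.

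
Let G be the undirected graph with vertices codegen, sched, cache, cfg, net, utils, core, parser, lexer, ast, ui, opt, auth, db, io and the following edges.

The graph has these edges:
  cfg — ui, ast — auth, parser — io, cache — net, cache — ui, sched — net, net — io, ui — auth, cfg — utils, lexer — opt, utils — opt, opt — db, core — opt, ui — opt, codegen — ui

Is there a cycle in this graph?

Yes

DFS, tracking each vertex's parent; an edge to a visited non-parent vertex closes a cycle.
Start from io:
visit io (parent –)
  visit net (parent io)
    visit cache (parent net)
      visit ui (parent cache)
        ui–cache: parent, skip
        visit auth (parent ui)
          auth–ui: parent, skip
          visit ast (parent auth)
            ast–auth: parent, skip
        visit opt (parent ui)
          visit utils (parent opt)
            visit cfg (parent utils)
              cfg–utils: parent, skip
              cfg–ui: ui visited and ≠ parent → cycle
Cycle: ui – opt – utils – cfg – ui.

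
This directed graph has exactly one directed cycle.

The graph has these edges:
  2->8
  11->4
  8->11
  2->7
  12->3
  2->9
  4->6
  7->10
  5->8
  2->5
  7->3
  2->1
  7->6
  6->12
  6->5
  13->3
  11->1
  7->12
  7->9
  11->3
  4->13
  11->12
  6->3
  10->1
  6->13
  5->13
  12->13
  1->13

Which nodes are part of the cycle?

DFS with gray/black marking from 8:
8 gray
  11 gray
    3 gray
    3 black
    12 gray
      13 gray
        13→3: 3 black — skip
      13 black
      12→3: 3 black — skip
    12 black
    1 gray
      1→13: 13 black — skip
    1 black
    4 gray
      4→13: 13 black — skip
      6 gray
        6→3: 3 black — skip
        5 gray
          5→13: 13 black — skip
          5→8: 8 is gray → back edge
Back edge closes the cycle 8 → 11 → 4 → 6 → 5 → 8; its vertices are {4, 5, 6, 8, 11}.

4, 5, 6, 8, 11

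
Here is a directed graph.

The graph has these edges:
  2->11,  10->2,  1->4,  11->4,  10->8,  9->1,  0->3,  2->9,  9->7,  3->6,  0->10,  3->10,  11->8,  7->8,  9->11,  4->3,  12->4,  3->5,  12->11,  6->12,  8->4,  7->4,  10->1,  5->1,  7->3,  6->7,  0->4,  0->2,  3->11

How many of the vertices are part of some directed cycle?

12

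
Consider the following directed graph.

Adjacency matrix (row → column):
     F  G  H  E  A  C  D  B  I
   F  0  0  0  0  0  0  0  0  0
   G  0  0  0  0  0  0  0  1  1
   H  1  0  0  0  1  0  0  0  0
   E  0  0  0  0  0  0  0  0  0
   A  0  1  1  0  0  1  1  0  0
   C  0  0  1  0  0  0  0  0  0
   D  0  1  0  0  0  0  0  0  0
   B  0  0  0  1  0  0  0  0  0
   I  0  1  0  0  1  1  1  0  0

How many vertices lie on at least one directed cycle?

A vertex is on a directed cycle iff it belongs to a strongly connected component of size ≥ 2 (or has a self-loop).
The vertices on cycles are {A, C, D, G, H, I} — 6 in total.

6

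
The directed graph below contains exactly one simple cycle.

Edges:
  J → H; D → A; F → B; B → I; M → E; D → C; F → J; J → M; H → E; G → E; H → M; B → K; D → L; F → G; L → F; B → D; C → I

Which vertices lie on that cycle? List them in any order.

B, D, F, L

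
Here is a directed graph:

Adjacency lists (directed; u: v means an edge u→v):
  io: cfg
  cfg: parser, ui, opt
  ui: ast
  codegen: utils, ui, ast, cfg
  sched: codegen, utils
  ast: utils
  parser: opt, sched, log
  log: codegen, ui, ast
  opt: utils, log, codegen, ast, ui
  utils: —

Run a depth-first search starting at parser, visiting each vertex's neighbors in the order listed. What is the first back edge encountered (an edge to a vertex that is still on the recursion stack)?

cfg->parser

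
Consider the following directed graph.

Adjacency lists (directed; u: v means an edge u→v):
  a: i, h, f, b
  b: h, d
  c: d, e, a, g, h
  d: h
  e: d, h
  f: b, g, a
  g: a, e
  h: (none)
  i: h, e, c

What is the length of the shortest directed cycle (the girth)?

2

For each vertex v, BFS finds the shortest path from v back to v.
The shortest such closed walk is f → a → f, length 2.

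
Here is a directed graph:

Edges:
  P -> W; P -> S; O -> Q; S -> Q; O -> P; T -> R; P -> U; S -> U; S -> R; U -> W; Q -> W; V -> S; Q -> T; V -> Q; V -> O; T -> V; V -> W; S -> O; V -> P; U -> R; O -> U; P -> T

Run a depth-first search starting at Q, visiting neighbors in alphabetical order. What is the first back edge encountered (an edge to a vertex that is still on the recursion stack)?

S→O

DFS from Q (visiting neighbors in alphabetical order); mark gray on enter, black on exit:
Q gray
  T gray
    R gray
    R black
    V gray
      O gray
        P gray
          S gray
            S→O: O is gray → back edge
First back edge: S → O.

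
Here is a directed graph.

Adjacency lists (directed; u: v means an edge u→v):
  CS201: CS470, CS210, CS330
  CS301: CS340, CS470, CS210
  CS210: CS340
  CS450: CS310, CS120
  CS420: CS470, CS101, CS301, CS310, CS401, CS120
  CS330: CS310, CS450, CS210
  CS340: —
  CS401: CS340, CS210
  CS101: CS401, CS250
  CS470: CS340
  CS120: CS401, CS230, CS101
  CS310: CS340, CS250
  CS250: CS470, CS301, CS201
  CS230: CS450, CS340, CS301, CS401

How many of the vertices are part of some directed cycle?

8

A vertex is on a directed cycle iff it belongs to a strongly connected component of size ≥ 2 (or has a self-loop).
The vertices on cycles are {CS101, CS120, CS201, CS230, CS250, CS310, CS330, CS450} — 8 in total.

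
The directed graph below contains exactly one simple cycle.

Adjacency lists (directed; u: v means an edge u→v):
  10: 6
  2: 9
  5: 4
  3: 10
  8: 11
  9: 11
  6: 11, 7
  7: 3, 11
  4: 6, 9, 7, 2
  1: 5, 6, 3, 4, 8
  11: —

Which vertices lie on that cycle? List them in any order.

3, 6, 7, 10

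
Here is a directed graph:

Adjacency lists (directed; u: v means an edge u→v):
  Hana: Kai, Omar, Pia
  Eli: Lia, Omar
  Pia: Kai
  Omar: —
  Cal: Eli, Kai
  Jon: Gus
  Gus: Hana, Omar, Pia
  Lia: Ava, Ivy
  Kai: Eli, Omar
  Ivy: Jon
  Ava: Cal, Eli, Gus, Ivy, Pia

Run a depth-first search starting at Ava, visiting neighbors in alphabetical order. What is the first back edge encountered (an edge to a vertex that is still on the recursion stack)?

Lia->Ava

DFS from Ava (visiting neighbors in alphabetical order); mark gray on enter, black on exit:
Ava gray
  Cal gray
    Eli gray
      Lia gray
        Lia→Ava: Ava is gray → back edge
First back edge: Lia → Ava.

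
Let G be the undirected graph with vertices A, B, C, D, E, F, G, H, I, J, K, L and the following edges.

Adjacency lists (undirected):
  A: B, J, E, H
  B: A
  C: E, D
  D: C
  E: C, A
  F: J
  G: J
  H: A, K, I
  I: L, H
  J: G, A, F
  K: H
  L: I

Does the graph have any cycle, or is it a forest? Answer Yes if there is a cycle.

No

DFS, tracking each vertex's parent; an edge to a visited non-parent vertex closes a cycle.
Start from J:
visit J (parent –)
  visit G (parent J)
    G–J: parent, skip
  visit A (parent J)
    visit B (parent A)
      B–A: parent, skip
    A–J: parent, skip
    visit E (parent A)
      visit C (parent E)
        C–E: parent, skip
        visit D (parent C)
          D–C: parent, skip
      E–A: parent, skip
    visit H (parent A)
      H–A: parent, skip
      visit K (parent H)
        K–H: parent, skip
      visit I (parent H)
        visit L (parent I)
          L–I: parent, skip
        I–H: parent, skip
  visit F (parent J)
    F–J: parent, skip
No non-parent visited neighbor found — the graph is a forest.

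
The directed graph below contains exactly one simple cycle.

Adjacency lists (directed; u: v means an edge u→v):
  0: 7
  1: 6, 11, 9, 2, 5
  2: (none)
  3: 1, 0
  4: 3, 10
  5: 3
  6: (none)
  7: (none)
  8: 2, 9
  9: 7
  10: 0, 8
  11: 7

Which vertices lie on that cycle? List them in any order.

DFS with gray/black marking from 3:
3 gray
  1 gray
    6 gray
    6 black
    11 gray
      7 gray
      7 black
    11 black
    9 gray
      9→7: 7 black — skip
    9 black
    2 gray
    2 black
    5 gray
      5→3: 3 is gray → back edge
Back edge closes the cycle 3 → 1 → 5 → 3; its vertices are {1, 3, 5}.

1, 3, 5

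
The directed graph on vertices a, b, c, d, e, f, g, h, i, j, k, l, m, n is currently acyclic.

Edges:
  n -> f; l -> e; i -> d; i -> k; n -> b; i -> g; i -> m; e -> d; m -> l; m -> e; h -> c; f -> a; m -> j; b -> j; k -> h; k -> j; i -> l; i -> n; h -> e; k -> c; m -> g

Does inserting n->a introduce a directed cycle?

Adding n→a creates a cycle iff a can already reach n.
Explore from a: no path reaches n. The graph stays acyclic.

No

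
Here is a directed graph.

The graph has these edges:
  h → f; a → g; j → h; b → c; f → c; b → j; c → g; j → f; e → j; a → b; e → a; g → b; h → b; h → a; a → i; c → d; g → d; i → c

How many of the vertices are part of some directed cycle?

8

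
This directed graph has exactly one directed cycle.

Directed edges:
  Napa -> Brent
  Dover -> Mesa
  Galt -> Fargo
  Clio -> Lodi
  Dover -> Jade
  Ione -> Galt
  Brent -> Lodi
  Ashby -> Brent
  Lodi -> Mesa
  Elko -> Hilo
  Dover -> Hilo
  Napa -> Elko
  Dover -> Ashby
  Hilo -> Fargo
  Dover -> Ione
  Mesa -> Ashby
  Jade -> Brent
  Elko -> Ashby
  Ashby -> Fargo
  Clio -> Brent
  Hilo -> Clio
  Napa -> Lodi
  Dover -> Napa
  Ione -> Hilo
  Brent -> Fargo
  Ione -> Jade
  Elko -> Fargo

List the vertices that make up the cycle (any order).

DFS with gray/black marking from Mesa:
Mesa gray
  Ashby gray
    Fargo gray
    Fargo black
    Brent gray
      Brent→Fargo: Fargo black — skip
      Lodi gray
        Lodi→Mesa: Mesa is gray → back edge
Back edge closes the cycle Mesa → Ashby → Brent → Lodi → Mesa; its vertices are {Lodi, Mesa, Ashby, Brent}.

Lodi, Mesa, Ashby, Brent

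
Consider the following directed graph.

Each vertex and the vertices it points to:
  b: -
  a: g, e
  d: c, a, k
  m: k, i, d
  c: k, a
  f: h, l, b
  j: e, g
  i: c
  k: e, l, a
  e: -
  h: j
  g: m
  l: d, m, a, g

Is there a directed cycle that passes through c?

Yes

c is on a cycle iff c can reach itself via ≥1 edge.
c → k → l → d → c — yes.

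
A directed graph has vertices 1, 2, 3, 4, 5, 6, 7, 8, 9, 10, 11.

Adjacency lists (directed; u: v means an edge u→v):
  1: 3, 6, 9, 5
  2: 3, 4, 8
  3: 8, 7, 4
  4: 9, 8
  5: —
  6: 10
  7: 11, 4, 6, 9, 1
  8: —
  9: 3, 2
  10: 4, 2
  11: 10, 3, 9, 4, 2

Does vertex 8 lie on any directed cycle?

8 lies on a cycle iff there is a path from 8 back to itself.
Exploring from 8, it never reaches itself; equivalently, its strongly connected component is a singleton.

No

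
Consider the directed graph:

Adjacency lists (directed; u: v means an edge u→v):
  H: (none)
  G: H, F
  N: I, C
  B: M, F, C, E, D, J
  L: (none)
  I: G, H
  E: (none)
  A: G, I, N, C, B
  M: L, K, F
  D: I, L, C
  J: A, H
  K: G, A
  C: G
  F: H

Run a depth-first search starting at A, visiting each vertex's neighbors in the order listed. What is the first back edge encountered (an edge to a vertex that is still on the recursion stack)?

DFS from A (visiting each vertex's neighbors in the order listed); mark gray on enter, black on exit:
A gray
  G gray
    H gray
    H black
    F gray
      F→H: H black — skip
    F black
  G black
  I gray
    I→G: G black — skip
    I→H: H black — skip
  I black
  N gray
    N→I: I black — skip
    C gray
      C→G: G black — skip
    C black
  N black
  A→C: C black — skip
  B gray
    M gray
      L gray
      L black
      K gray
        K→G: G black — skip
        K→A: A is gray → back edge
First back edge: K → A.

K->A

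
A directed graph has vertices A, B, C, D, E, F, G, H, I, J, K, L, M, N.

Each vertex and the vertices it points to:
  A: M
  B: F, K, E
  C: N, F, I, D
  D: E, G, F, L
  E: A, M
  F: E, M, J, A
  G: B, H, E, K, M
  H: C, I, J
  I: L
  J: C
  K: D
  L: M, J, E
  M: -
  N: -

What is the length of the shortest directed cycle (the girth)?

3

For each vertex v, BFS finds the shortest path from v back to v.
The shortest such closed walk is G → K → D → G, length 3.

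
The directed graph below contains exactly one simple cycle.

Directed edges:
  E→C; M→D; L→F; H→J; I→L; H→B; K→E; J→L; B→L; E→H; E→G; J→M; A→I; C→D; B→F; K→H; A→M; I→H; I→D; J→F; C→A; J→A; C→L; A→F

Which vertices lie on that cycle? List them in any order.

A, H, I, J

DFS with gray/black marking from H:
H gray
  B gray
    L gray
      F gray
      F black
    L black
    B→F: F black — skip
  B black
  J gray
    M gray
      D gray
      D black
    M black
    J→F: F black — skip
    J→L: L black — skip
    A gray
      I gray
        I→D: D black — skip
        I→L: L black — skip
        I→H: H is gray → back edge
Back edge closes the cycle H → J → A → I → H; its vertices are {A, H, I, J}.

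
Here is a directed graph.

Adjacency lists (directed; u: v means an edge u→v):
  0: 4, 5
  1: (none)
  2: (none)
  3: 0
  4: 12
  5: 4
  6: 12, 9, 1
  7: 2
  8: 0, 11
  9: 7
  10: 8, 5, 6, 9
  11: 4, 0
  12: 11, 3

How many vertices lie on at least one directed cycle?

6

A vertex is on a directed cycle iff it belongs to a strongly connected component of size ≥ 2 (or has a self-loop).
The vertices on cycles are {0, 3, 4, 5, 11, 12} — 6 in total.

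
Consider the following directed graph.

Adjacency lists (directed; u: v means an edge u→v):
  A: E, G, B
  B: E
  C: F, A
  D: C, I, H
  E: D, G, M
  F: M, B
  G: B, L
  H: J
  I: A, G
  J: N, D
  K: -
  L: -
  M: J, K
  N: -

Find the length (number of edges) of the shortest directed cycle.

3

For each vertex v, BFS finds the shortest path from v back to v.
The shortest such closed walk is D → H → J → D, length 3.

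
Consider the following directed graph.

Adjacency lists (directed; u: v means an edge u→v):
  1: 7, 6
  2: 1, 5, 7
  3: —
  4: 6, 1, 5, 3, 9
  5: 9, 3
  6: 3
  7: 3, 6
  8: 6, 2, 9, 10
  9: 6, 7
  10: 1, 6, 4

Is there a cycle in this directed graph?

No

DFS with white/gray/black marking, starting from 1:
1 gray
  7 gray
    3 gray
    3 black
    6 gray
      6→3: 3 black — skip
    6 black
  7 black
  1→6: 6 black — skip
1 black
2 gray
  2→1: 1 black — skip
  5 gray
    9 gray
      9→6: 6 black — skip
      9→7: 7 black — skip
    9 black
    5→3: 3 black — skip
  5 black
  2→7: 7 black — skip
2 black
4 gray
  4→6: 6 black — skip
  4→1: 1 black — skip
  4→5: 5 black — skip
  4→3: 3 black — skip
  4→9: 9 black — skip
4 black
8 gray
  8→6: 6 black — skip
  8→2: 2 black — skip
  8→9: 9 black — skip
  10 gray
    10→1: 1 black — skip
    10→6: 6 black — skip
    10→4: 4 black — skip
  10 black
8 black
Every edge goes to a white or black vertex — no back edge, so the graph is acyclic.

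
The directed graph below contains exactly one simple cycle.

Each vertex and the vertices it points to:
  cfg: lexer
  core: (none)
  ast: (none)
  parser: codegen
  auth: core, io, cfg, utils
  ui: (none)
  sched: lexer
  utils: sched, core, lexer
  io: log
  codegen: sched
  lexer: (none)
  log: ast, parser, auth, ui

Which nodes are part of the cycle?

io, log, auth

DFS with gray/black marking from log:
log gray
  ast gray
  ast black
  parser gray
    codegen gray
      sched gray
        lexer gray
        lexer black
      sched black
    codegen black
  parser black
  auth gray
    core gray
    core black
    io gray
      io→log: log is gray → back edge
Back edge closes the cycle log → auth → io → log; its vertices are {io, log, auth}.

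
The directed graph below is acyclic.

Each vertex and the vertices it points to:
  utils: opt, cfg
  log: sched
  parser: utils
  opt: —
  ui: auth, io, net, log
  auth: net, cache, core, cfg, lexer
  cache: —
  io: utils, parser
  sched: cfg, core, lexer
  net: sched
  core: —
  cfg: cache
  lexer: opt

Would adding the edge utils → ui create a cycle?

Adding utils→ui creates a cycle iff ui can already reach utils.
Path from ui: ui → io → utils.
So ui → … → utils → ui is a cycle.

Yes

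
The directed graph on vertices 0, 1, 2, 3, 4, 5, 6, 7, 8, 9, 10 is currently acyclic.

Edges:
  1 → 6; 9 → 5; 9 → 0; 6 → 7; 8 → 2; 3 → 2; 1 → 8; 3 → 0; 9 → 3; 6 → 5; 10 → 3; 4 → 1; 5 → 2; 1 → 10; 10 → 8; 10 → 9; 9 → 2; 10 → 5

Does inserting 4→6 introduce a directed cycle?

Adding 4→6 creates a cycle iff 6 can already reach 4.
Explore from 6: no path reaches 4. The graph stays acyclic.

No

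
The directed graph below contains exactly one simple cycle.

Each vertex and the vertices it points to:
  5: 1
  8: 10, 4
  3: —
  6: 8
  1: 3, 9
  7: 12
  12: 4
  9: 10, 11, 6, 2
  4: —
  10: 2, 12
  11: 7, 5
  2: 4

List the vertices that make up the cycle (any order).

DFS with gray/black marking from 1:
1 gray
  3 gray
  3 black
  9 gray
    10 gray
      2 gray
        4 gray
        4 black
      2 black
      12 gray
        12→4: 4 black — skip
      12 black
    10 black
    11 gray
      7 gray
        7→12: 12 black — skip
      7 black
      5 gray
        5→1: 1 is gray → back edge
Back edge closes the cycle 1 → 9 → 11 → 5 → 1; its vertices are {1, 5, 9, 11}.

1, 5, 9, 11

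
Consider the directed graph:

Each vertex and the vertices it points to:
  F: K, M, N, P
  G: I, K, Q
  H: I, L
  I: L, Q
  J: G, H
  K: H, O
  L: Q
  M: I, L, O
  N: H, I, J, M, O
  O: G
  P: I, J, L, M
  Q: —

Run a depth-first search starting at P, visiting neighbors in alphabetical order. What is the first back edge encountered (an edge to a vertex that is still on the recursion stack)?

O→G

DFS from P (visiting neighbors in alphabetical order); mark gray on enter, black on exit:
P gray
  I gray
    L gray
      Q gray
      Q black
    L black
    I→Q: Q black — skip
  I black
  J gray
    G gray
      G→I: I black — skip
      K gray
        H gray
          H→I: I black — skip
          H→L: L black — skip
        H black
        O gray
          O→G: G is gray → back edge
First back edge: O → G.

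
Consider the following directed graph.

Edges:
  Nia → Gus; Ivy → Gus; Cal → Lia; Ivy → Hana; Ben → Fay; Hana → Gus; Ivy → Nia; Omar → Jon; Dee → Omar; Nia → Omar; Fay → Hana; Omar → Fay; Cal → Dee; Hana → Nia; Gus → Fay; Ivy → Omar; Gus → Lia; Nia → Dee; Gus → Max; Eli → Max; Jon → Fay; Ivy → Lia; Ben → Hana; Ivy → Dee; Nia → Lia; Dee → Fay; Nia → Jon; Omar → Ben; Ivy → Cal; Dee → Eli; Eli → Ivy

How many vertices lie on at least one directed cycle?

A vertex is on a directed cycle iff it belongs to a strongly connected component of size ≥ 2 (or has a self-loop).
The vertices on cycles are {Ben, Cal, Dee, Eli, Fay, Gus, Ivy, Jon, Nia, Hana, Omar} — 11 in total.

11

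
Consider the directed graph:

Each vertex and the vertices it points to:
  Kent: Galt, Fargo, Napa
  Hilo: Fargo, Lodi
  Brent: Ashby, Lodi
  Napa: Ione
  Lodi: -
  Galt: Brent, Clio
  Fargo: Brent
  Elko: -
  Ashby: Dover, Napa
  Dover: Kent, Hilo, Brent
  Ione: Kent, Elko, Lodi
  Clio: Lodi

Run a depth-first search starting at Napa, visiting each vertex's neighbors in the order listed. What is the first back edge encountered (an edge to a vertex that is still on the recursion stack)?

DFS from Napa (visiting each vertex's neighbors in the order listed); mark gray on enter, black on exit:
Napa gray
  Ione gray
    Kent gray
      Galt gray
        Brent gray
          Ashby gray
            Dover gray
              Dover→Kent: Kent is gray → back edge
First back edge: Dover → Kent.

Dover→Kent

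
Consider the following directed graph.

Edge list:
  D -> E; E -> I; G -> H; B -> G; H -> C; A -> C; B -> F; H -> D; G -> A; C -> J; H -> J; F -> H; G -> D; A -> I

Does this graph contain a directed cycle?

No

DFS with white/gray/black marking, starting from D:
D gray
  E gray
    I gray
    I black
  E black
D black
J gray
J black
B gray
  F gray
    H gray
      C gray
        C→J: J black — skip
      C black
      H→D: D black — skip
      H→J: J black — skip
    H black
  F black
  G gray
    G→D: D black — skip
    G→H: H black — skip
    A gray
      A→C: C black — skip
      A→I: I black — skip
    A black
  G black
B black
Every edge goes to a white or black vertex — no back edge, so the graph is acyclic.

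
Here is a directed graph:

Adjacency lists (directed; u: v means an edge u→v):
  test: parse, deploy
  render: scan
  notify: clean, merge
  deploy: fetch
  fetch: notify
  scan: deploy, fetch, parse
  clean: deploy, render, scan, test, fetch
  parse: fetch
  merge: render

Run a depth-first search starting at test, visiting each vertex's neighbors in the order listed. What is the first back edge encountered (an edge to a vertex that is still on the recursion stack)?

DFS from test (visiting each vertex's neighbors in the order listed); mark gray on enter, black on exit:
test gray
  parse gray
    fetch gray
      notify gray
        clean gray
          deploy gray
            deploy→fetch: fetch is gray → back edge
First back edge: deploy → fetch.

deploy→fetch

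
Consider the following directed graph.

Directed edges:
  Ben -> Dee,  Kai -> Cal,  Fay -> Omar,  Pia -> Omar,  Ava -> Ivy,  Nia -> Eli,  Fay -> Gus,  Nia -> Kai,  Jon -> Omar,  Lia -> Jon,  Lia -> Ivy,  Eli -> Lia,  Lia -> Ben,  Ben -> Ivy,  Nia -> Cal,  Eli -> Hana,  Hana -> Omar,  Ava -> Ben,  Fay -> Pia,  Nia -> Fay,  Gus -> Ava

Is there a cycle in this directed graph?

No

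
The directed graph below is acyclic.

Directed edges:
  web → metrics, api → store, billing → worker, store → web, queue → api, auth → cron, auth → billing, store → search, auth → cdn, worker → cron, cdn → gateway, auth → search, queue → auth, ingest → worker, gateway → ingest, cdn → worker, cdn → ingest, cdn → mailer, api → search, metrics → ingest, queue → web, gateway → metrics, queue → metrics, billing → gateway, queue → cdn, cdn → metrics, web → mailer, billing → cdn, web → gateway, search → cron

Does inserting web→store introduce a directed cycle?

Yes

Adding web→store creates a cycle iff store can already reach web.
Path from store: store → web.
So store → … → web → store is a cycle.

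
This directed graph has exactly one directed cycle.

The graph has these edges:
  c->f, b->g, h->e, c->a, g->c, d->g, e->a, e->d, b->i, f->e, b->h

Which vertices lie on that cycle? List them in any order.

DFS with gray/black marking from g:
g gray
  c gray
    f gray
      e gray
        a gray
        a black
        d gray
          d→g: g is gray → back edge
Back edge closes the cycle g → c → f → e → d → g; its vertices are {c, d, e, f, g}.

c, d, e, f, g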